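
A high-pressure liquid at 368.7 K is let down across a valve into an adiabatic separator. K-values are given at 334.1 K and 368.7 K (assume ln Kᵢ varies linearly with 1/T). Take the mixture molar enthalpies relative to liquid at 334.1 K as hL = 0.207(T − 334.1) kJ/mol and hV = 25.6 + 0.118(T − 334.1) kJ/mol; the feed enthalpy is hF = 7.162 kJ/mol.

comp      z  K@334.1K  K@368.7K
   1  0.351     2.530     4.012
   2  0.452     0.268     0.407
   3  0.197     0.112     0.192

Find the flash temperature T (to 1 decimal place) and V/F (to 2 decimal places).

Adiabatic flash: solve Rachford–Rice at each trial T, then check hF = ψ·hV(T) + (1−ψ)·hL(T).
  T = 334.1 K: K = (2.530, 0.268, 0.112), RR gives ψ = 0.026, H_out = 0.668 kJ/mol
  T = 368.7 K: K = (4.012, 0.407, 0.192), RR gives ψ = 0.315, H_out = 14.245 kJ/mol
  T = 351.4 K: K = (3.222, 0.334, 0.149), RR gives ψ = 0.193, H_out = 8.217 kJ/mol
  T = 342.8 K: K = (2.866, 0.300, 0.130), RR gives ψ = 0.119, H_out = 4.746 kJ/mol
  T = 347.1 K: K = (3.041, 0.317, 0.139), RR gives ψ = 0.157, H_out = 6.536 kJ/mol
  T = 349.2 K: K = (3.129, 0.325, 0.144), RR gives ψ = 0.175, H_out = 7.369 kJ/mol
Linear interpolation between T = 347.1 (H_out = 6.536) and T = 349.2 (H_out = 7.369) on hF = 7.162 gives T ≈ 348.7 K, at which ψ = 0.17.

T = 348.7 K, V/F = 0.17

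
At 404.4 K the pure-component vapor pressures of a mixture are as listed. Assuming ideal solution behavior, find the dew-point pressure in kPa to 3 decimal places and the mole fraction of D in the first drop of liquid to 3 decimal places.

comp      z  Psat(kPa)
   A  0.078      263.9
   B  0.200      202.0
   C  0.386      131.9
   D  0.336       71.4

Pdew = 112.133 kPa, x_D = 0.528

At the dew point ψ → 1, so Σzᵢ/Kᵢ = 1 with Kᵢ = Pᵢˢᵃᵗ/P ⇒ 1/P = Σzᵢ/Pᵢˢᵃᵗ.
1/P = 0.078/263.9 + 0.200/202.0 + 0.386/131.9 + 0.336/71.4 = 0.008918 ⇒ P = 112.133 kPa
xᵢ = zᵢP/Pᵢˢᵃᵗ ⇒ x_D = 0.336·112.133/71.4 = 0.528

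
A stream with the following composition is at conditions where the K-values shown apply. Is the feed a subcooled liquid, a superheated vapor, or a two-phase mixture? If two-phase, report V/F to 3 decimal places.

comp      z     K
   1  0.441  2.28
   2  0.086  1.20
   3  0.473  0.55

two-phase, V/F = 0.705

ΣzᵢKᵢ = 1.369; Σzᵢ/Kᵢ = 1.125.
Both exceed 1, so a two-phase solution exists.
Rachford–Rice: g(ψ) = Σ zᵢ(Kᵢ−1)/(1+ψ(Kᵢ−1)) = 0.
Newton–Raphson from ψ = 0.51:
  ψ = 0.510: g = 0.0809, g' = -0.429 → ψ = 0.699
  ψ = 0.699: g = 0.0026, g' = -0.408 → ψ = 0.705
Converged at ψ = 0.705.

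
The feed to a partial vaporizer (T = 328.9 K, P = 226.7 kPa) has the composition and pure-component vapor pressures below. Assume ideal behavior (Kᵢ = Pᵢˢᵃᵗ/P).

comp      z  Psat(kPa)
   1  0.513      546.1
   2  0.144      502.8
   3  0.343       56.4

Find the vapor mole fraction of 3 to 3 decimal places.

Raoult's law: Kᵢ = Pᵢˢᵃᵗ/P = Pᵢˢᵃᵗ/226.7.
  K_1 = 546.1/226.7 = 2.40891, K_2 = 502.8/226.7 = 2.21791, K_3 = 56.4/226.7 = 0.24879
Rachford–Rice: g(ψ) = Σ zᵢ(Kᵢ−1)/(1+ψ(Kᵢ−1)) = 0.
Feasibility: ΣzᵢKᵢ = 1.640, Σzᵢ/Kᵢ = 1.657 — both > 1, two phases present.
Newton iteration, ψ⁰ = 0.5:
  ψ = 0.500: g = 0.1204, g' = -0.930 → ψ = 0.630
  ψ = 0.630: g = -0.0065, g' = -1.051 → ψ = 0.623
Converged at ψ = 0.623.
Compositions from xᵢ = zᵢ/(1+ψ(Kᵢ−1)), yᵢ = Kᵢxᵢ:
  1: x = 0.273, y = 0.658
  2: x = 0.082, y = 0.182
  3: x = 0.645, y = 0.160

y_3 = 0.160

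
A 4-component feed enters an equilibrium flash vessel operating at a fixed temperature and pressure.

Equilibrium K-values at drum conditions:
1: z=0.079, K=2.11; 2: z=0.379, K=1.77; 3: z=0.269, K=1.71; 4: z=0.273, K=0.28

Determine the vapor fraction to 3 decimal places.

ψ = 0.659

Rachford–Rice: g(ψ) = Σ zᵢ(Kᵢ−1)/(1+ψ(Kᵢ−1)) = 0.
Feasibility: ΣzᵢKᵢ = 1.374, Σzᵢ/Kᵢ = 1.384 — both > 1, two phases present.
Newton–Raphson from ψ = 0.66:
  ψ = 0.660: g = -0.0004, g' = -0.708 → ψ = 0.659
Converged at ψ = 0.659.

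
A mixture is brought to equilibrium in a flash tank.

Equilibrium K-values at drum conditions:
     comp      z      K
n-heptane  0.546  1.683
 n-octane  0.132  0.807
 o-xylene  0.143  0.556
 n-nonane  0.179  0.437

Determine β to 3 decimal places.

β = 0.590

Rachford–Rice: g(β) = Σ zᵢ(Kᵢ−1)/(1+β(Kᵢ−1)) = 0.
Feasibility: ΣzᵢKᵢ = 1.183, Σzᵢ/Kᵢ = 1.155 — both > 1, two phases present.
Newton–Raphson from β = 0.7:
  β = 0.700: g = -0.0356, g' = -0.337 → β = 0.594
  β = 0.594: g = -0.0012, g' = -0.315 → β = 0.590
Converged at β = 0.590.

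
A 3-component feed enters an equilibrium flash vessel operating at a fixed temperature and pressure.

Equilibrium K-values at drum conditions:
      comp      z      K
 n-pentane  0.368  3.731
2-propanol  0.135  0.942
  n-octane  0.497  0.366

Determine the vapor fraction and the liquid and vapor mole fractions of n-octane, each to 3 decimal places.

Rachford–Rice: g(ψ) = Σ zᵢ(Kᵢ−1)/(1+ψ(Kᵢ−1)) = 0.
Feasibility: ΣzᵢKᵢ = 1.682, Σzᵢ/Kᵢ = 1.600 — both > 1, two phases present.
Iterate (Newton) starting at ψ = 0.69:
  ψ = 0.690: g = -0.2199, g' = -0.962 → ψ = 0.461
  ψ = 0.461: g = -0.0087, g' = -0.937 → ψ = 0.452
Converged at ψ = 0.452.
Compositions from xᵢ = zᵢ/(1+ψ(Kᵢ−1)), yᵢ = Kᵢxᵢ:
  n-pentane: x = 0.165, y = 0.614
  2-propanol: x = 0.139, y = 0.131
  n-octane: x = 0.697, y = 0.255

ψ = 0.452, x_n-octane = 0.697, y_n-octane = 0.255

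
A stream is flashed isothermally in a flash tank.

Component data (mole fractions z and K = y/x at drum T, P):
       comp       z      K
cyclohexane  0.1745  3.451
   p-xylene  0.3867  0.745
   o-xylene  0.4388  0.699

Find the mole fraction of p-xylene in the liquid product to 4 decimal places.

x_p-xylene = 0.4173

Material balance + equilibrium reduce to Σ zᵢ(Kᵢ−1)/(1+ψ(Kᵢ−1)) = 0.
Check two-phase: ΣzᵢKᵢ = 1.1970 > 1 and Σzᵢ/Kᵢ = 1.1974 > 1, so g(0) = 0.1970 > 0 and g(1) = -0.1974 < 0.
Newton–Raphson from ψ = 0.32:
  ψ = 0.3200: g = -0.01383, g' = -0.4078 → ψ = 0.2861
  ψ = 0.2861: g = 0.00052, g' = -0.4391 → ψ = 0.2873
Converged at ψ = 0.2873.
Compositions from xᵢ = zᵢ/(1+ψ(Kᵢ−1)), yᵢ = Kᵢxᵢ:
  cyclohexane: x = 0.1024, y = 0.3534
  p-xylene: x = 0.4173, y = 0.3109
  o-xylene: x = 0.4803, y = 0.3358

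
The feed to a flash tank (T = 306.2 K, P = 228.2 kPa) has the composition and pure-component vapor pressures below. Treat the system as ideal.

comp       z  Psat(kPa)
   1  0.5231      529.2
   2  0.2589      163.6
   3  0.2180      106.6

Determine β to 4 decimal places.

Raoult's law: Kᵢ = Pᵢˢᵃᵗ/P = Pᵢˢᵃᵗ/228.2.
  K_1 = 529.2/228.2 = 2.319018, K_2 = 163.6/228.2 = 0.716915, K_3 = 106.6/228.2 = 0.467134
Newton iteration, β⁰ = 0.5:
  β = 0.5000: g = 0.17204, g' = -0.4736 → β = 0.8632
  β = 0.8632: g = 0.01052, g' = -0.4476 → β = 0.8867
  β = 0.8867: g = -0.00006, g' = -0.4528 → β = 0.8866
Converged at β = 0.8866.

β = 0.8866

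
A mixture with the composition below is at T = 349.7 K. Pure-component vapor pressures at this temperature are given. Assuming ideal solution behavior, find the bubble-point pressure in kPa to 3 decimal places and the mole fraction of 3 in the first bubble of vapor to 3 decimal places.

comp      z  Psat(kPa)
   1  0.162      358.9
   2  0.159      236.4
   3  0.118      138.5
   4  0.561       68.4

At the bubble point ψ → 0, so ΣzᵢKᵢ = 1 with Kᵢ = Pᵢˢᵃᵗ/P ⇒ P = ΣzᵢPᵢˢᵃᵗ.
P = 0.162·358.9 + 0.159·236.4 + 0.118·138.5 + 0.561·68.4 = 150.445 kPa
yᵢ = zᵢPᵢˢᵃᵗ/P ⇒ y_3 = 0.118·138.5/150.445 = 0.109

Pbub = 150.445 kPa, y_3 = 0.109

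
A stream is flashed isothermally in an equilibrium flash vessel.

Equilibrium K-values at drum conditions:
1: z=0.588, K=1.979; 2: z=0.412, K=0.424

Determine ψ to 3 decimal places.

Rachford–Rice: g(ψ) = Σ zᵢ(Kᵢ−1)/(1+ψ(Kᵢ−1)) = 0.
Check two-phase: ΣzᵢKᵢ = 1.338 > 1 and Σzᵢ/Kᵢ = 1.269 > 1, so g(0) = 0.338 > 0 and g(1) = -0.269 < 0.
Newton iteration, ψ⁰ = 0.5:
  ψ = 0.500: g = 0.0532, g' = -0.524 → ψ = 0.602
  ψ = 0.602: g = -0.0008, g' = -0.543 → ψ = 0.600
Converged at ψ = 0.600.

ψ = 0.600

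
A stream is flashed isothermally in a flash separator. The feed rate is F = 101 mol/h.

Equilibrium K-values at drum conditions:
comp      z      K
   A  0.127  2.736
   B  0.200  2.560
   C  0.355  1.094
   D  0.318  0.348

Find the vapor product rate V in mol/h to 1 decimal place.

Let β = V/F and solve Σ zᵢ(Kᵢ−1)/(1+β(Kᵢ−1)) = 0.
g(0) = ΣzᵢKᵢ − 1 = 0.359 and g(1) = 1 − Σzᵢ/Kᵢ = -0.363, so a root lies in (0, 1).
Iterate (Newton) starting at β = 0.5:
  β = 0.500: g = 0.0176, g' = -0.564 → β = 0.531
Converged at β = 0.531.
Then V = β·F = 0.5310·101 = 53.6 mol/h and L = F − V = 47.4 mol/h.

V = 53.6 mol/h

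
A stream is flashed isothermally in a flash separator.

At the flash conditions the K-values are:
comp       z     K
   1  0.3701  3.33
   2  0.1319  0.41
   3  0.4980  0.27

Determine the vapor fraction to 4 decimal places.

ψ = 0.2571

Let ψ = V/F and solve Σ zᵢ(Kᵢ−1)/(1+ψ(Kᵢ−1)) = 0.
Feasibility: ΣzᵢKᵢ = 1.4210, Σzᵢ/Kᵢ = 2.2773 — both > 1, two phases present.
Newton–Raphson from ψ = 0.5:
  ψ = 0.5000: g = -0.28458, g' = -1.1792 → ψ = 0.2587
  ψ = 0.2587: g = -0.00195, g' = -1.2495 → ψ = 0.2571
Converged at ψ = 0.2571.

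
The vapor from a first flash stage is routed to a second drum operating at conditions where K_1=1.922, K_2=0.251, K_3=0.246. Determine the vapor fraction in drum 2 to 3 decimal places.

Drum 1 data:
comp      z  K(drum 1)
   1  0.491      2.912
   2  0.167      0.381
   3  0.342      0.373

Drum 1:
Let ψ₁ = V/F and solve Σ zᵢ(Kᵢ−1)/(1+ψ₁(Kᵢ−1)) = 0.
Feasibility: ΣzᵢKᵢ = 1.621, Σzᵢ/Kᵢ = 1.524 — both > 1, two phases present.
Newton–Raphson from ψ₁ = 0.55:
  ψ₁ = 0.550: g = -0.0264, g' = -0.887 → ψ₁ = 0.520
Converged at ψ₁ = 0.520.
Drum-1 compositions:
  1: x = 0.246, y = 0.717
  2: x = 0.246, y = 0.094
  3: x = 0.508, y = 0.189
Drum-2 feed = drum-1 vapor: z₂ = (0.7169, 0.0938, 0.1893).
Drum 2:
Let ψ₂ = V/F and solve Σ zᵢ(Kᵢ−1)/(1+ψ₂(Kᵢ−1)) = 0.
Feasibility: ΣzᵢKᵢ = 1.448, Σzᵢ/Kᵢ = 1.516 — both > 1, two phases present.
Iterate (Newton) starting at ψ₂ = 0.39:
  ψ₂ = 0.390: g = 0.1846, g' = -0.651 → ψ₂ = 0.674
  ψ₂ = 0.674: g = -0.0243, g' = -0.891 → ψ₂ = 0.646
Converged at ψ₂ = 0.646.
  1: x = 0.449, y = 0.864
  2: x = 0.182, y = 0.046
  3: x = 0.369, y = 0.091

V/F (drum 2) = 0.646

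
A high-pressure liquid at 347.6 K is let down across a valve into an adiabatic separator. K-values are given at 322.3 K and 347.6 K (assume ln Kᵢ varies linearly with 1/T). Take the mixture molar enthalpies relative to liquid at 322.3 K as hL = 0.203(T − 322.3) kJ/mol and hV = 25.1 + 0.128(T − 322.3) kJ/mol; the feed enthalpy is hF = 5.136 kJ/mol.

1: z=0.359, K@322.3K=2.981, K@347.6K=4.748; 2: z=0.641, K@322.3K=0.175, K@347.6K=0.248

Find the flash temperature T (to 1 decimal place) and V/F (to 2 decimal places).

T = 327.6 K, V/F = 0.16

Adiabatic flash: solve Rachford–Rice at each trial T, then check hF = ψ·hV(T) + (1−ψ)·hL(T).
  T = 322.3 K: K = (2.981, 0.175), RR gives ψ = 0.112, H_out = 2.801 kJ/mol
  T = 347.6 K: K = (4.748, 0.248), RR gives ψ = 0.306, H_out = 12.244 kJ/mol
  T = 335.0 K: K = (3.799, 0.210), RR gives ψ = 0.225, H_out = 8.019 kJ/mol
  T = 328.6 K: K = (3.370, 0.192), RR gives ψ = 0.174, H_out = 5.558 kJ/mol
  T = 325.5 K: K = (3.174, 0.183), RR gives ψ = 0.145, H_out = 4.251 kJ/mol
  T = 327.1 K: K = (3.274, 0.188), RR gives ψ = 0.160, H_out = 4.936 kJ/mol
Linear interpolation between T = 327.1 (H_out = 4.936) and T = 328.6 (H_out = 5.558) on hF = 5.136 gives T ≈ 327.6 K, at which ψ = 0.16.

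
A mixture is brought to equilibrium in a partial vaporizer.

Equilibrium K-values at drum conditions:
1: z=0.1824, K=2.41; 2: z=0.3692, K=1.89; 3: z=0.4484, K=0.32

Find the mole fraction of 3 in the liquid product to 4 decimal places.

Material balance + equilibrium reduce to Σ zᵢ(Kᵢ−1)/(1+V/F(Kᵢ−1)) = 0.
g(0) = ΣzᵢKᵢ − 1 = 0.2809 and g(1) = 1 − Σzᵢ/Kᵢ = -0.6723, so a root lies in (0, 1).
Newton iteration, V/F⁰ = 0.61:
  V/F = 0.6100: g = -0.16981, g' = -0.8331 → V/F = 0.4062
  V/F = 0.4062: g = -0.01639, g' = -0.7001 → V/F = 0.3828
  V/F = 0.3828: g = -0.00007, g' = -0.6946 → V/F = 0.3827
Converged at V/F = 0.3827.
Compositions from xᵢ = zᵢ/(1+V/F(Kᵢ−1)), yᵢ = Kᵢxᵢ:
  1: x = 0.1185, y = 0.2855
  2: x = 0.2754, y = 0.5205
  3: x = 0.6061, y = 0.1940

x_3 = 0.6061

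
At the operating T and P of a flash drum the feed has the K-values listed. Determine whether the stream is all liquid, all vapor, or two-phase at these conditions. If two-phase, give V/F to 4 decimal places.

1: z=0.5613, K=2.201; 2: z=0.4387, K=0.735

ΣzᵢKᵢ = 1.5579; Σzᵢ/Kᵢ = 0.8519.
Since Σzᵢ/Kᵢ < 1 the mixture is above its dew point — single vapor phase.

all vapor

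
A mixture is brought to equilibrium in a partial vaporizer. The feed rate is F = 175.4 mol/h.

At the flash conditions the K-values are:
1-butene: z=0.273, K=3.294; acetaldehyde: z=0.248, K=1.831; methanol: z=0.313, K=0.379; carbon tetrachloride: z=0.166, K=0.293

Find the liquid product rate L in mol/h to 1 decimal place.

Newton–Raphson from β = 0.36:
  β = 0.360: g = 0.0939, g' = -0.882 → β = 0.466
  β = 0.466: g = 0.0023, g' = -0.848 → β = 0.469
Converged at β = 0.469.
Then V = β·F = 0.4692·175.4 = 82.3 mol/h and L = F − V = 93.1 mol/h.

L = 93.1 mol/h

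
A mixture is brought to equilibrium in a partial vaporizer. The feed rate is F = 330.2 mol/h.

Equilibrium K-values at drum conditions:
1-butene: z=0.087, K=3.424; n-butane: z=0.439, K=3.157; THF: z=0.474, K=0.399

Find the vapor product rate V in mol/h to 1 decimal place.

Rachford–Rice: g(V/F) = Σ zᵢ(Kᵢ−1)/(1+V/F(Kᵢ−1)) = 0.
g(0) = ΣzᵢKᵢ − 1 = 0.873 and g(1) = 1 − Σzᵢ/Kᵢ = -0.352, so a root lies in (0, 1).
Newton–Raphson from V/F = 0.5:
  V/F = 0.500: g = 0.1437, g' = -0.927 → V/F = 0.655
  V/F = 0.655: g = 0.0042, g' = -0.893 → V/F = 0.660
Converged at V/F = 0.660.
Then V = V/F·F = 0.6596·330.2 = 217.8 mol/h and L = F − V = 112.4 mol/h.

V = 217.8 mol/h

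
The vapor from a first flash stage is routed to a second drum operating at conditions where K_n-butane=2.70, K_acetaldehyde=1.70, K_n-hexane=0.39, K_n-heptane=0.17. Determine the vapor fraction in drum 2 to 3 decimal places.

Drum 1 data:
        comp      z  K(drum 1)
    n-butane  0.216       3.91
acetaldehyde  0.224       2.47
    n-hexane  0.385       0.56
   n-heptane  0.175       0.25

V/F (drum 2) = 0.661

Drum 1:
Material balance + equilibrium reduce to Σ zᵢ(Kᵢ−1)/(1+ψ₁(Kᵢ−1)) = 0.
Check two-phase: ΣzᵢKᵢ = 1.657 > 1 and Σzᵢ/Kᵢ = 1.533 > 1, so g(0) = 0.657 > 0 and g(1) = -0.533 < 0.
Newton iteration, ψ₁⁰ = 0.56:
  ψ₁ = 0.560: g = -0.0314, g' = -0.834 → ψ₁ = 0.522
Converged at ψ₁ = 0.522.
Drum-1 compositions:
  n-butane: x = 0.086, y = 0.335
  acetaldehyde: x = 0.127, y = 0.313
  n-hexane: x = 0.500, y = 0.280
  n-heptane: x = 0.288, y = 0.072
Drum-2 feed = drum-1 vapor: z₂ = (0.3352, 0.3130, 0.2799, 0.0719).
Drum 2:
Newton iteration, ψ₂⁰ = 0.67:
  ψ₂ = 0.670: g = -0.0077, g' = -0.832 → ψ₂ = 0.661
Converged at ψ₂ = 0.661.
  n-butane: x = 0.158, y = 0.426
  acetaldehyde: x = 0.214, y = 0.364
  n-hexane: x = 0.469, y = 0.183
  n-heptane: x = 0.159, y = 0.027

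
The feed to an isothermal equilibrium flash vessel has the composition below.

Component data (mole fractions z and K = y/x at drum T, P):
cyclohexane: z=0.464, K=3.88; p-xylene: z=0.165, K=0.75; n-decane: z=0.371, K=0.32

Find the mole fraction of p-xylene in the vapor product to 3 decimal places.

Iterate (Newton) starting at ψ = 0.65:
  ψ = 0.650: g = -0.0361, g' = -1.032 → ψ = 0.615
Converged at ψ = 0.615.
Compositions from xᵢ = zᵢ/(1+ψ(Kᵢ−1)), yᵢ = Kᵢxᵢ:
  cyclohexane: x = 0.167, y = 0.650
  p-xylene: x = 0.195, y = 0.146
  n-decane: x = 0.638, y = 0.204

y_p-xylene = 0.146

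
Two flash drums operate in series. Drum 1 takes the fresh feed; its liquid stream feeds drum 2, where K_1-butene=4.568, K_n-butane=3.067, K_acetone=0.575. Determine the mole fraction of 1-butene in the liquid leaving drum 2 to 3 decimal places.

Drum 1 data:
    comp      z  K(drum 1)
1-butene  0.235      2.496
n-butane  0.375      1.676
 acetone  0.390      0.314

Drum 1:
Material balance + equilibrium reduce to Σ zᵢ(Kᵢ−1)/(1+ψ₁(Kᵢ−1)) = 0.
Check two-phase: ΣzᵢKᵢ = 1.338 > 1 and Σzᵢ/Kᵢ = 1.560 > 1, so g(0) = 0.338 > 0 and g(1) = -0.560 < 0.
Iterate (Newton) starting at ψ₁ = 0.5:
  ψ₁ = 0.500: g = -0.0166, g' = -0.693 → ψ₁ = 0.476
Converged at ψ₁ = 0.476.
Drum-1 compositions:
  1-butene: x = 0.137, y = 0.343
  n-butane: x = 0.284, y = 0.476
  acetone: x = 0.579, y = 0.182
Drum-2 feed = drum-1 liquid: z₂ = (0.1373, 0.2837, 0.5790).
Drum 2:
Newton–Raphson from ψ₂ = 0.61:
  ψ₂ = 0.610: g = 0.0814, g' = -0.601 → ψ₂ = 0.745
  ψ₂ = 0.745: g = 0.0045, g' = -0.542 → ψ₂ = 0.754
Converged at ψ₂ = 0.754.
  1-butene: x = 0.037, y = 0.170
  n-butane: x = 0.111, y = 0.340
  acetone: x = 0.852, y = 0.490

x_1-butene (drum 2) = 0.037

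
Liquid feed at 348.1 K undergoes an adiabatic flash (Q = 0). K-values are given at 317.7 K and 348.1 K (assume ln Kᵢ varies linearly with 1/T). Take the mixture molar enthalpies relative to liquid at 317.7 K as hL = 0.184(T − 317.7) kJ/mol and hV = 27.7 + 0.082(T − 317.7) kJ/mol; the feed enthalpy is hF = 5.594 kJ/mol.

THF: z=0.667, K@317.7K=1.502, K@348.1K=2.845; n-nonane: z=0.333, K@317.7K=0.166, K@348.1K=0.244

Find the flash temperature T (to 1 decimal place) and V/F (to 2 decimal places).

T = 319.0 K, V/F = 0.19

Adiabatic flash: solve Rachford–Rice at each trial T, then check hF = ψ·hV(T) + (1−ψ)·hL(T).
  T = 317.7 K: K = (1.502, 0.166), RR gives ψ = 0.136, H_out = 3.779 kJ/mol
  T = 348.1 K: K = (2.845, 0.244), RR gives ψ = 0.702, H_out = 22.857 kJ/mol
  T = 332.9 K: K = (2.098, 0.203), RR gives ψ = 0.534, H_out = 16.748 kJ/mol
  T = 325.3 K: K = (1.782, 0.184), RR gives ψ = 0.392, H_out = 11.940 kJ/mol
  T = 321.5 K: K = (1.638, 0.175), RR gives ψ = 0.286, H_out = 8.514 kJ/mol
  T = 319.6 K: K = (1.569, 0.170), RR gives ψ = 0.219, H_out = 6.360 kJ/mol
Linear interpolation between T = 317.7 (H_out = 3.779) and T = 319.6 (H_out = 6.360) on hF = 5.594 gives T ≈ 319.0 K, at which ψ = 0.19.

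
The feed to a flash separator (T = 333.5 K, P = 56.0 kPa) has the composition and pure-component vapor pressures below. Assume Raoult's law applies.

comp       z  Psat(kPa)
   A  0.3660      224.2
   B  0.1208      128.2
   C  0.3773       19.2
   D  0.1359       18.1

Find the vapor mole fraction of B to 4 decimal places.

y_B = 0.1651

Raoult's law: Kᵢ = Pᵢˢᵃᵗ/P = Pᵢˢᵃᵗ/56.0.
  K_A = 224.2/56.0 = 4.003571, K_B = 128.2/56.0 = 2.289286, K_C = 19.2/56.0 = 0.342857, K_D = 18.1/56.0 = 0.323214
Newton–Raphson from ψ = 0.5:
  ψ = 0.5000: g = 0.02582, g' = -1.1054 → ψ = 0.5234
Converged at ψ = 0.5234.
Compositions from xᵢ = zᵢ/(1+ψ(Kᵢ−1)), yᵢ = Kᵢxᵢ:
  A: x = 0.1423, y = 0.5697
  B: x = 0.0721, y = 0.1651
  C: x = 0.5751, y = 0.1972
  D: x = 0.2105, y = 0.0680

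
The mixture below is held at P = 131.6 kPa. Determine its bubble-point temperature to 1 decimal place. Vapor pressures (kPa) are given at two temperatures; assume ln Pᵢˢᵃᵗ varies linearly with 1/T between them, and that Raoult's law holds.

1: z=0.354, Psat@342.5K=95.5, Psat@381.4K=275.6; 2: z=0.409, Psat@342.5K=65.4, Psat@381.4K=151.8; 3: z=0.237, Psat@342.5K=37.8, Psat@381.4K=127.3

T = 366.3 K

Bubble-point temperature: ΣzᵢPᵢˢᵃᵗ(T) = P. Interpolate ln Pᵢˢᵃᵗ = aᵢ + bᵢ/T.
  T = 342.5 K: ΣzᵢPᵢˢᵃᵗ = 69.51 kPa
  T = 381.4 K: ΣzᵢPᵢˢᵃᵗ = 189.82 kPa
  T = 361.9 K: ΣzᵢPᵢˢᵃᵗ = 117.61 kPa
  T = 371.6 K: ΣzᵢPᵢˢᵃᵗ = 150.10 kPa
  T = 366.8 K: ΣzᵢPᵢˢᵃᵗ = 133.23 kPa
  T = 364.4 K: ΣzᵢPᵢˢᵃᵗ = 125.38 kPa
Interpolating between 364.4 K and 366.8 K gives T ≈ 366.3 K.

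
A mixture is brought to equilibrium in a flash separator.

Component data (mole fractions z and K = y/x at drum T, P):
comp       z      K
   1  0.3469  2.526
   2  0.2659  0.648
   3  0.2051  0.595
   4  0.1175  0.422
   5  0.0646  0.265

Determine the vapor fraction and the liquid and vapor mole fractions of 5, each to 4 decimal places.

Material balance + equilibrium reduce to Σ zᵢ(Kᵢ−1)/(1+ψ(Kᵢ−1)) = 0.
g(0) = ΣzᵢKᵢ − 1 = 0.2373 and g(1) = 1 − Σzᵢ/Kᵢ = -0.4146, so a root lies in (0, 1).
Newton iteration, ψ⁰ = 0.6:
  ψ = 0.6000: g = -0.14095, g' = -0.5355 → ψ = 0.3368
  ψ = 0.3368: g = -0.00013, g' = -0.5621 → ψ = 0.3365
Converged at ψ = 0.3365.
Compositions from xᵢ = zᵢ/(1+ψ(Kᵢ−1)), yᵢ = Kᵢxᵢ:
  1: x = 0.2292, y = 0.5789
  2: x = 0.3016, y = 0.1955
  3: x = 0.2375, y = 0.1413
  4: x = 0.1459, y = 0.0616
  5: x = 0.0858, y = 0.0227

ψ = 0.3365, x_5 = 0.0858, y_5 = 0.0227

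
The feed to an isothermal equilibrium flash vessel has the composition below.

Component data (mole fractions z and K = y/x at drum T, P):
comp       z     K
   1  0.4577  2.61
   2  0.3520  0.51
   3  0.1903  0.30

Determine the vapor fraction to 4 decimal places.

ψ = 0.4657

Rachford–Rice: g(ψ) = Σ zᵢ(Kᵢ−1)/(1+ψ(Kᵢ−1)) = 0.
g(0) = ΣzᵢKᵢ − 1 = 0.4312 and g(1) = 1 − Σzᵢ/Kᵢ = -0.4999, so a root lies in (0, 1).
Iterate (Newton) starting at ψ = 0.46:
  ψ = 0.4600: g = 0.00421, g' = -0.7353 → ψ = 0.4657
Converged at ψ = 0.4657.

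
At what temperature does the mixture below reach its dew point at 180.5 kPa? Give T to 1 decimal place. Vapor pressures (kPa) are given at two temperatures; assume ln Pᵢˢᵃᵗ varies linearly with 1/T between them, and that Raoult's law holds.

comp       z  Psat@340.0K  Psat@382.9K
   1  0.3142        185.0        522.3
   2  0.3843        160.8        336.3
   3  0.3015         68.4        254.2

Dew-point temperature: Σzᵢ·P/Pᵢˢᵃᵗ(T) = 1. Interpolate ln Pᵢˢᵃᵗ = aᵢ + bᵢ/T.
  T = 340.0 K: ΣzᵢP/Pᵢˢᵃᵗ = 1.5336
  T = 382.9 K: ΣzᵢP/Pᵢˢᵃᵗ = 0.5289
  T = 361.4 K: ΣzᵢP/Pᵢˢᵃᵗ = 0.8668
  T = 350.7 K: ΣzᵢP/Pᵢˢᵃᵗ = 1.1404
  T = 356.0 K: ΣzᵢP/Pᵢˢᵃᵗ = 0.9929
  T = 353.4 K: ΣzᵢP/Pᵢˢᵃᵗ = 1.0620
Interpolating between 353.4 K and 356.0 K gives T ≈ 355.7 K.

T = 355.7 K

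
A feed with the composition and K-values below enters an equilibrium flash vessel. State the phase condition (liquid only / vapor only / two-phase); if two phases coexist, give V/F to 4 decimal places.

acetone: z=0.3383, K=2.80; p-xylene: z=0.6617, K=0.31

ΣzᵢKᵢ = 1.1524; Σzᵢ/Kᵢ = 2.2553.
Both exceed 1, so a two-phase solution exists.
Material balance + equilibrium reduce to Σ zᵢ(Kᵢ−1)/(1+ψ(Kᵢ−1)) = 0.
Newton–Raphson from ψ = 0.64:
  ψ = 0.6400: g = -0.53468, g' = -1.2470 → ψ = 0.2112
  ψ = 0.2112: g = -0.09328, g' = -1.0071 → ψ = 0.1186
  ψ = 0.1186: g = 0.00454, g' = -1.1180 → ψ = 0.1227
Converged at ψ = 0.1227.

two-phase, V/F = 0.1227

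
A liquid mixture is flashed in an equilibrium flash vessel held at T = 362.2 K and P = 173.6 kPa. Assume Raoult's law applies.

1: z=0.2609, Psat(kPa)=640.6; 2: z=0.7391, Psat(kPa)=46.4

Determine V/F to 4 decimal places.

Raoult's law: Kᵢ = Pᵢˢᵃᵗ/P = Pᵢˢᵃᵗ/173.6.
  K_1 = 640.6/173.6 = 3.690092, K_2 = 46.4/173.6 = 0.267281
Binary case is linear: z₁(K₁−1)(1+V/F(K₂−1)) + z₂(K₂−1)(1+V/F(K₁−1)) = 0
⇒ V/F = [z₁(K₁−1)+z₂(K₂−1)] / [−(K₁−1)(K₂−1)] = 0.16029/1.97108 = 0.0813

V/F = 0.0813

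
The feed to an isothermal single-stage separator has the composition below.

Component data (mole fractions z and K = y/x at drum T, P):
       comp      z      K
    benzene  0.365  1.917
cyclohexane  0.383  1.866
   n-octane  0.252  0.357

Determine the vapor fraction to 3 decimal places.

Newton iteration, ψ⁰ = 0.5:
  ψ = 0.500: g = 0.2221, g' = -0.510 → ψ = 0.935
  ψ = 0.935: g = -0.0429, g' = -0.832 → ψ = 0.884
  ψ = 0.884: g = -0.0024, g' = -0.744 → ψ = 0.880
Converged at ψ = 0.880.

ψ = 0.880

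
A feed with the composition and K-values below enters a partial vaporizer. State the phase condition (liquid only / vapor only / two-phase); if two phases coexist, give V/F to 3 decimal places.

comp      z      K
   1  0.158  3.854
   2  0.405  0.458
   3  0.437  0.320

liquid only

ΣzᵢKᵢ = 0.934; Σzᵢ/Kᵢ = 2.291.
Since ΣzᵢKᵢ < 1 the mixture is below its bubble point — single liquid phase.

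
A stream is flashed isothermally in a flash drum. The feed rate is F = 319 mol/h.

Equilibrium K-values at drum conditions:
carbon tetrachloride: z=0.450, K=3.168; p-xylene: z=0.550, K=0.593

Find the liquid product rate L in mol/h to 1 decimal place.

Iterate (Newton) starting at V/F = 0.6:
  V/F = 0.600: g = 0.1279, g' = -0.559 → V/F = 0.829
  V/F = 0.829: g = 0.0111, g' = -0.478 → V/F = 0.852
Converged at V/F = 0.852.
Then V = V/F·F = 0.8520·319 = 271.8 mol/h and L = F − V = 47.2 mol/h.

L = 47.2 mol/h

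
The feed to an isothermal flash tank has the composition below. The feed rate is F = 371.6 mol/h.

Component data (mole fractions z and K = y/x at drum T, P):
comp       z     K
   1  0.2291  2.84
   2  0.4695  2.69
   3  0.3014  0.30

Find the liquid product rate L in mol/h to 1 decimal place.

Rachford–Rice: g(V/F) = Σ zᵢ(Kᵢ−1)/(1+V/F(Kᵢ−1)) = 0.
Feasibility: ΣzᵢKᵢ = 2.0040, Σzᵢ/Kᵢ = 1.2599 — both > 1, two phases present.
Newton iteration, V/F⁰ = 0.69:
  V/F = 0.6900: g = 0.14396, g' = -0.9889 → V/F = 0.8356
  V/F = 0.8356: g = -0.01319, g' = -1.2080 → V/F = 0.8247
  V/F = 0.8247: g = -0.00014, g' = -1.1828 → V/F = 0.8245
Converged at V/F = 0.8245.
Then V = V/F·F = 0.8245·371.6 = 306.4 mol/h and L = F − V = 65.2 mol/h.

L = 65.2 mol/h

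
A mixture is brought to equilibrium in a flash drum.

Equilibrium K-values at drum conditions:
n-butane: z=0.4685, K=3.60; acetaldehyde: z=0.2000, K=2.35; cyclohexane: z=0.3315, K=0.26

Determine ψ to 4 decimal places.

Rachford–Rice: g(ψ) = Σ zᵢ(Kᵢ−1)/(1+ψ(Kᵢ−1)) = 0.
Feasibility: ΣzᵢKᵢ = 2.2428, Σzᵢ/Kᵢ = 1.4902 — both > 1, two phases present.
Iterate (Newton) starting at ψ = 0.31:
  ψ = 0.3100: g = 0.54648, g' = -1.4578 → ψ = 0.6849
  ψ = 0.6849: g = 0.08098, g' = -1.2543 → ψ = 0.7494
  ψ = 0.7494: g = -0.00339, g' = -1.3693 → ψ = 0.7469
Converged at ψ = 0.7469.

ψ = 0.7469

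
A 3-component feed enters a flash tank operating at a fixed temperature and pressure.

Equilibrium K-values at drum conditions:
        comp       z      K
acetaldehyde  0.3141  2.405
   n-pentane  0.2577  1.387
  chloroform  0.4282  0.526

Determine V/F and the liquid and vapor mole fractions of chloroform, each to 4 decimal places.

Rachford–Rice: g(V/F) = Σ zᵢ(Kᵢ−1)/(1+V/F(Kᵢ−1)) = 0.
Feasibility: ΣzᵢKᵢ = 1.3381, Σzᵢ/Kᵢ = 1.1305 — both > 1, two phases present.
Iterate (Newton) starting at V/F = 0.69:
  V/F = 0.6900: g = 0.00118, g' = -0.3963 → V/F = 0.6930
Converged at V/F = 0.6930.
Compositions from xᵢ = zᵢ/(1+V/F(Kᵢ−1)), yᵢ = Kᵢxᵢ:
  acetaldehyde: x = 0.1591, y = 0.3828
  n-pentane: x = 0.2032, y = 0.2818
  chloroform: x = 0.6376, y = 0.3354

V/F = 0.6930, x_chloroform = 0.6376, y_chloroform = 0.3354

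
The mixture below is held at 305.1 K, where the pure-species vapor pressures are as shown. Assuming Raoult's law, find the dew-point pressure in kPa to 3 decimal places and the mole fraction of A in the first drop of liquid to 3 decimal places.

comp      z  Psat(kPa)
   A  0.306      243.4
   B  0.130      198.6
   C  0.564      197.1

Pdew = 209.500 kPa, x_A = 0.263

At the dew point ψ → 1, so Σzᵢ/Kᵢ = 1 with Kᵢ = Pᵢˢᵃᵗ/P ⇒ 1/P = Σzᵢ/Pᵢˢᵃᵗ.
1/P = 0.306/243.4 + 0.130/198.6 + 0.564/197.1 = 0.004773 ⇒ P = 209.500 kPa
xᵢ = zᵢP/Pᵢˢᵃᵗ ⇒ x_A = 0.306·209.500/243.4 = 0.263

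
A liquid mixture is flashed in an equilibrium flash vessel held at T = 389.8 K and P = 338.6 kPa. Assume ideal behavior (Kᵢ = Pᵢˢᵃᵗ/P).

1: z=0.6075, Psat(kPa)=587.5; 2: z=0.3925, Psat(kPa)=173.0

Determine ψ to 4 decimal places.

Raoult's law: Kᵢ = Pᵢˢᵃᵗ/P = Pᵢˢᵃᵗ/338.6.
  K_1 = 587.5/338.6 = 1.735086, K_2 = 173.0/338.6 = 0.510927
Material balance + equilibrium reduce to Σ zᵢ(Kᵢ−1)/(1+ψ(Kᵢ−1)) = 0.
g(0) = ΣzᵢKᵢ − 1 = 0.2546 and g(1) = 1 − Σzᵢ/Kᵢ = -0.1183, so a root lies in (0, 1).
Binary case is linear: z₁(K₁−1)(1+ψ(K₂−1)) + z₂(K₂−1)(1+ψ(K₁−1)) = 0
⇒ ψ = [z₁(K₁−1)+z₂(K₂−1)] / [−(K₁−1)(K₂−1)] = 0.25460/0.35951 = 0.7082

ψ = 0.7082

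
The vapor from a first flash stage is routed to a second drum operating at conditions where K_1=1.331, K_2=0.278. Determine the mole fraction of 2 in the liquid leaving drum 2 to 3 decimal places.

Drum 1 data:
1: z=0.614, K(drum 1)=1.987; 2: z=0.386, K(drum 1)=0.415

x_2 (drum 2) = 0.314

Drum 1:
Rachford–Rice: g(ψ₁) = Σ zᵢ(Kᵢ−1)/(1+ψ₁(Kᵢ−1)) = 0.
Feasibility: ΣzᵢKᵢ = 1.380, Σzᵢ/Kᵢ = 1.239 — both > 1, two phases present.
Iterate (Newton) starting at ψ₁ = 0.5:
  ψ₁ = 0.500: g = 0.0866, g' = -0.532 → ψ₁ = 0.663
  ψ₁ = 0.663: g = -0.0024, g' = -0.571 → ψ₁ = 0.658
Converged at ψ₁ = 0.658.
Drum-1 compositions:
  1: x = 0.372, y = 0.739
  2: x = 0.628, y = 0.261
Drum-2 feed = drum-1 vapor: z₂ = (0.7394, 0.2606).
Drum 2:
Material balance + equilibrium reduce to Σ zᵢ(Kᵢ−1)/(1+ψ₂(Kᵢ−1)) = 0.
Check two-phase: ΣzᵢKᵢ = 1.057 > 1 and Σzᵢ/Kᵢ = 1.493 > 1, so g(0) = 0.057 > 0 and g(1) = -0.493 < 0.
Binary case is linear: z₁(K₁−1)(1+ψ₂(K₂−1)) + z₂(K₂−1)(1+ψ₂(K₁−1)) = 0
⇒ ψ₂ = [z₁(K₁−1)+z₂(K₂−1)] / [−(K₁−1)(K₂−1)] = 0.0566/0.2390 = 0.237
  1: x = 0.686, y = 0.913
  2: x = 0.314, y = 0.087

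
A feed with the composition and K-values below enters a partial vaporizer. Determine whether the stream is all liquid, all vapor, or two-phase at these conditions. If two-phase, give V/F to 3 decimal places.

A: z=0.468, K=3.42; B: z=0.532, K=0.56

ΣzᵢKᵢ = 1.898; Σzᵢ/Kᵢ = 1.087.
Both exceed 1, so a two-phase solution exists.
Material balance + equilibrium reduce to Σ zᵢ(Kᵢ−1)/(1+ψ(Kᵢ−1)) = 0.
Newton iteration, ψ⁰ = 0.5:
  ψ = 0.500: g = 0.2124, g' = -0.730 → ψ = 0.791
  ψ = 0.791: g = 0.0297, g' = -0.565 → ψ = 0.843
  ψ = 0.843: g = 0.0002, g' = -0.557 → ψ = 0.844
Converged at ψ = 0.844.

two-phase, V/F = 0.844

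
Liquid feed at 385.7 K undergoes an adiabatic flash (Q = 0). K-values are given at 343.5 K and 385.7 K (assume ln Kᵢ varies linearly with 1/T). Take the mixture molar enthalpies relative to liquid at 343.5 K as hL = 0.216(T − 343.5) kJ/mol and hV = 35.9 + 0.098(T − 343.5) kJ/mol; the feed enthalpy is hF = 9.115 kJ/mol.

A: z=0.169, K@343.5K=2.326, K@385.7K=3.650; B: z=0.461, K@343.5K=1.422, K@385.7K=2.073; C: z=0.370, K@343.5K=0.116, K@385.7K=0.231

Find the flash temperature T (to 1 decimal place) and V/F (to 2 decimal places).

T = 349.4 K, V/F = 0.22

Adiabatic flash: solve Rachford–Rice at each trial T, then check hF = ψ·hV(T) + (1−ψ)·hL(T).
  T = 343.5 K: K = (2.326, 1.422, 0.116), RR gives ψ = 0.139, H_out = 4.994 kJ/mol
  T = 385.7 K: K = (3.650, 2.073, 0.231), RR gives ψ = 0.550, H_out = 26.128 kJ/mol
  T = 364.6 K: K = (2.952, 1.736, 0.167), RR gives ψ = 0.384, H_out = 17.381 kJ/mol
  T = 354.1 K: K = (2.631, 1.576, 0.140), RR gives ψ = 0.279, H_out = 11.947 kJ/mol
  T = 348.8 K: K = (2.476, 1.498, 0.128), RR gives ψ = 0.214, H_out = 8.711 kJ/mol
  T = 351.5 K: K = (2.555, 1.538, 0.134), RR gives ψ = 0.248, H_out = 10.411 kJ/mol
  T = 350.1 K: K = (2.514, 1.517, 0.131), RR gives ψ = 0.231, H_out = 9.544 kJ/mol
Linear interpolation between T = 348.8 (H_out = 8.711) and T = 350.1 (H_out = 9.544) on hF = 9.115 gives T ≈ 349.4 K, at which ψ = 0.22.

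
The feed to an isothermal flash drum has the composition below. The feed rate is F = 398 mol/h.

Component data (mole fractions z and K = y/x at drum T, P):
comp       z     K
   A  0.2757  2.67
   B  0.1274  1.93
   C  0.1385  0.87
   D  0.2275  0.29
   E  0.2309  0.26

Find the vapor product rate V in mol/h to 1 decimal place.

V = 97.7 mol/h

Material balance + equilibrium reduce to Σ zᵢ(Kᵢ−1)/(1+V/F(Kᵢ−1)) = 0.
g(0) = ΣzᵢKᵢ − 1 = 0.2285 and g(1) = 1 − Σzᵢ/Kᵢ = -1.0010, so a root lies in (0, 1).
Iterate (Newton) starting at V/F = 0.61:
  V/F = 0.6100: g = -0.31227, g' = -1.0133 → V/F = 0.3018
  V/F = 0.3018: g = -0.04569, g' = -0.8050 → V/F = 0.2451
  V/F = 0.2451: g = 0.00034, g' = -0.8195 → V/F = 0.2455
Converged at V/F = 0.2455.
Then V = V/F·F = 0.2455·398 = 97.7 mol/h and L = F − V = 300.3 mol/h.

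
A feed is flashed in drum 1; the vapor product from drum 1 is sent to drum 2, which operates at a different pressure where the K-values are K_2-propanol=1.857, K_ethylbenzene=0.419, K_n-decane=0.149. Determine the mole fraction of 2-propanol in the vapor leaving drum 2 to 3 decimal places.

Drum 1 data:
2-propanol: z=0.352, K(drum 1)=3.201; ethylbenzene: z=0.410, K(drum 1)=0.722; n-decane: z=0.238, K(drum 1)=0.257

y_2-propanol (drum 2) = 0.798

Drum 1:
Material balance + equilibrium reduce to Σ zᵢ(Kᵢ−1)/(1+ψ₁(Kᵢ−1)) = 0.
g(0) = ΣzᵢKᵢ − 1 = 0.484 and g(1) = 1 − Σzᵢ/Kᵢ = -0.604, so a root lies in (0, 1).
Iterate (Newton) starting at ψ₁ = 0.5:
  ψ₁ = 0.500: g = -0.0449, g' = -0.762 → ψ₁ = 0.441
Converged at ψ₁ = 0.441.
Drum-1 compositions:
  2-propanol: x = 0.179, y = 0.572
  ethylbenzene: x = 0.467, y = 0.337
  n-decane: x = 0.354, y = 0.091
Drum-2 feed = drum-1 vapor: z₂ = (0.5716, 0.3374, 0.0910).
Drum 2:
Iterate (Newton) starting at ψ₂ = 0.5:
  ψ₂ = 0.500: g = -0.0682, g' = -0.632 → ψ₂ = 0.392
  ψ₂ = 0.392: g = -0.0034, g' = -0.575 → ψ₂ = 0.386
Converged at ψ₂ = 0.386.
  2-propanol: x = 0.429, y = 0.798
  ethylbenzene: x = 0.435, y = 0.182
  n-decane: x = 0.136, y = 0.020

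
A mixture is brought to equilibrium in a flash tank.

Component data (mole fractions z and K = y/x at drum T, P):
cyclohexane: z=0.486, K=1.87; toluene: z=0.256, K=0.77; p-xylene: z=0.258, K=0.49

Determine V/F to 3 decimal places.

V/F = 0.663

Material balance + equilibrium reduce to Σ zᵢ(Kᵢ−1)/(1+V/F(Kᵢ−1)) = 0.
Check two-phase: ΣzᵢKᵢ = 1.232 > 1 and Σzᵢ/Kᵢ = 1.119 > 1, so g(0) = 0.232 > 0 and g(1) = -0.119 < 0.
Newton–Raphson from V/F = 0.43:
  V/F = 0.430: g = 0.0738, g' = -0.322 → V/F = 0.660
  V/F = 0.660: g = 0.0010, g' = -0.320 → V/F = 0.663
Converged at V/F = 0.663.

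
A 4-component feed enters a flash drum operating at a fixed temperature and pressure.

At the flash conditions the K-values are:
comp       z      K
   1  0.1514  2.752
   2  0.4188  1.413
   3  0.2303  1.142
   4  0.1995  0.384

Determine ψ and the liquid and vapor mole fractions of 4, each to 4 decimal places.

Newton–Raphson from ψ = 0.65:
  ψ = 0.6500: g = 0.08536, g' = -0.3604 → ψ = 0.8868
  ψ = 0.8868: g = -0.01134, g' = -0.4809 → ψ = 0.8632
  ψ = 0.8632: g = -0.00023, g' = -0.4614 → ψ = 0.8627
Converged at ψ = 0.8627.
Compositions from xᵢ = zᵢ/(1+ψ(Kᵢ−1)), yᵢ = Kᵢxᵢ:
  1: x = 0.0603, y = 0.1659
  2: x = 0.3088, y = 0.4363
  3: x = 0.2052, y = 0.2343
  4: x = 0.4258, y = 0.1635

ψ = 0.8627, x_4 = 0.4258, y_4 = 0.1635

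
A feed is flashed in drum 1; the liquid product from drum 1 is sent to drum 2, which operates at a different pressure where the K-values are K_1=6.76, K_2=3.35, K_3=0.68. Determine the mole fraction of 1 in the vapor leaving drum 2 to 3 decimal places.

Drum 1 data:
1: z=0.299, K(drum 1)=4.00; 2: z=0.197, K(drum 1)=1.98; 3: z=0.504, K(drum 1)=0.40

Drum 1:
Material balance + equilibrium reduce to Σ zᵢ(Kᵢ−1)/(1+ψ₁(Kᵢ−1)) = 0.
g(0) = ΣzᵢKᵢ − 1 = 0.788 and g(1) = 1 − Σzᵢ/Kᵢ = -0.434, so a root lies in (0, 1).
Newton–Raphson from ψ₁ = 0.5:
  ψ₁ = 0.500: g = 0.0564, g' = -0.886 → ψ₁ = 0.564
  ψ₁ = 0.564: g = 0.0008, g' = -0.864 → ψ₁ = 0.565
Converged at ψ₁ = 0.565.
Drum-1 compositions:
  1: x = 0.111, y = 0.444
  2: x = 0.127, y = 0.251
  3: x = 0.762, y = 0.305
Drum-2 feed = drum-1 liquid: z₂ = (0.1110, 0.1268, 0.7622).
Drum 2:
Iterate (Newton) starting at ψ₂ = 0.57:
  ψ₂ = 0.570: g = -0.0216, g' = -0.445 → ψ₂ = 0.521
  ψ₂ = 0.521: g = 0.0009, g' = -0.484 → ψ₂ = 0.523
Converged at ψ₂ = 0.523.
  1: x = 0.028, y = 0.187
  2: x = 0.057, y = 0.191
  3: x = 0.915, y = 0.623

y_1 (drum 2) = 0.187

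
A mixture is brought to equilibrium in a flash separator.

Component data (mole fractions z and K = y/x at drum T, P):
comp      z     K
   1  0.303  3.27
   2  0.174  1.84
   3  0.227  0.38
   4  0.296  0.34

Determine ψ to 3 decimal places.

Material balance + equilibrium reduce to Σ zᵢ(Kᵢ−1)/(1+ψ(Kᵢ−1)) = 0.
Feasibility: ΣzᵢKᵢ = 1.498, Σzᵢ/Kᵢ = 1.655 — both > 1, two phases present.
Iterate (Newton) starting at ψ = 0.51:
  ψ = 0.510: g = -0.0792, g' = -0.875 → ψ = 0.419
  ψ = 0.419: g = 0.0000, g' = -0.883 → ψ = 0.420
Converged at ψ = 0.420.

ψ = 0.420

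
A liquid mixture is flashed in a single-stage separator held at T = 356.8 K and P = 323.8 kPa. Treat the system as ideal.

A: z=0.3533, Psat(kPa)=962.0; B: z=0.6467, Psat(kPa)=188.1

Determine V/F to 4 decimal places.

V/F = 0.5149

Raoult's law: Kᵢ = Pᵢˢᵃᵗ/P = Pᵢˢᵃᵗ/323.8.
  K_A = 962.0/323.8 = 2.970970, K_B = 188.1/323.8 = 0.580914
Rachford–Rice: g(V/F) = Σ zᵢ(Kᵢ−1)/(1+V/F(Kᵢ−1)) = 0.
g(0) = ΣzᵢKᵢ − 1 = 0.4253 and g(1) = 1 − Σzᵢ/Kᵢ = -0.2322, so a root lies in (0, 1).
Binary case is linear: z₁(K₁−1)(1+V/F(K₂−1)) + z₂(K₂−1)(1+V/F(K₁−1)) = 0
⇒ V/F = [z₁(K₁−1)+z₂(K₂−1)] / [−(K₁−1)(K₂−1)] = 0.42532/0.82601 = 0.5149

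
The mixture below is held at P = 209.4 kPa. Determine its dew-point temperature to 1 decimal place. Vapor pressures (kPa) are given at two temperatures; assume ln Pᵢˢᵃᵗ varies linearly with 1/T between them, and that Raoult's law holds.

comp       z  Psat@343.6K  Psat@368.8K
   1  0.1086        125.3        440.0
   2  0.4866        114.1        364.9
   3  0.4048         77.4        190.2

Dew-point temperature: Σzᵢ·P/Pᵢˢᵃᵗ(T) = 1. Interpolate ln Pᵢˢᵃᵗ = aᵢ + bᵢ/T.
  T = 343.6 K: ΣzᵢP/Pᵢˢᵃᵗ = 2.1697
  T = 368.8 K: ΣzᵢP/Pᵢˢᵃᵗ = 0.7766
  T = 356.2 K: ΣzᵢP/Pᵢˢᵃᵗ = 1.2715
  T = 362.5 K: ΣzᵢP/Pᵢˢᵃᵗ = 0.9889
  T = 359.4 K: ΣzᵢP/Pᵢˢᵃᵗ = 1.1177
  T = 360.9 K: ΣzᵢP/Pᵢˢᵃᵗ = 1.0531
Interpolating between 360.9 K and 362.5 K gives T ≈ 362.2 K.

T = 362.2 K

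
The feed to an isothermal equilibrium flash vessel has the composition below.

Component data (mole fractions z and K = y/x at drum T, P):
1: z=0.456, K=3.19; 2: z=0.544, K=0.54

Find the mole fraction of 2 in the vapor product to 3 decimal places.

Rachford–Rice: g(β) = Σ zᵢ(Kᵢ−1)/(1+β(Kᵢ−1)) = 0.
g(0) = ΣzᵢKᵢ − 1 = 0.748 and g(1) = 1 − Σzᵢ/Kᵢ = -0.150, so a root lies in (0, 1).
Newton iteration, β⁰ = 0.47:
  β = 0.470: g = 0.1728, g' = -0.718 → β = 0.711
  β = 0.711: g = 0.0189, g' = -0.589 → β = 0.743
Converged at β = 0.743.
Compositions from xᵢ = zᵢ/(1+β(Kᵢ−1)), yᵢ = Kᵢxᵢ:
  1: x = 0.174, y = 0.554
  2: x = 0.826, y = 0.446

y_2 = 0.446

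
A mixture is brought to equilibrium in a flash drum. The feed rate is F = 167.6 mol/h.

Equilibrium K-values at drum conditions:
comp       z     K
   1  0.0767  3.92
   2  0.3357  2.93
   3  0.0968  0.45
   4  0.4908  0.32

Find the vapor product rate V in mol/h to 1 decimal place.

V = 57.6 mol/h

Rachford–Rice: g(ψ) = Σ zᵢ(Kᵢ−1)/(1+ψ(Kᵢ−1)) = 0.
Check two-phase: ΣzᵢKᵢ = 1.4849 > 1 and Σzᵢ/Kᵢ = 1.8830 > 1, so g(0) = 0.4849 > 0 and g(1) = -0.8830 < 0.
Newton–Raphson from ψ = 0.69:
  ψ = 0.6900: g = -0.36240, g' = -1.1835 → ψ = 0.3838
  ψ = 0.3838: g = -0.04127, g' = -1.0207 → ψ = 0.3434
  ψ = 0.3434: g = 0.00047, g' = -1.0462 → ψ = 0.3438
Converged at ψ = 0.3438.
Then V = ψ·F = 0.3438·167.6 = 57.6 mol/h and L = F − V = 110.0 mol/h.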